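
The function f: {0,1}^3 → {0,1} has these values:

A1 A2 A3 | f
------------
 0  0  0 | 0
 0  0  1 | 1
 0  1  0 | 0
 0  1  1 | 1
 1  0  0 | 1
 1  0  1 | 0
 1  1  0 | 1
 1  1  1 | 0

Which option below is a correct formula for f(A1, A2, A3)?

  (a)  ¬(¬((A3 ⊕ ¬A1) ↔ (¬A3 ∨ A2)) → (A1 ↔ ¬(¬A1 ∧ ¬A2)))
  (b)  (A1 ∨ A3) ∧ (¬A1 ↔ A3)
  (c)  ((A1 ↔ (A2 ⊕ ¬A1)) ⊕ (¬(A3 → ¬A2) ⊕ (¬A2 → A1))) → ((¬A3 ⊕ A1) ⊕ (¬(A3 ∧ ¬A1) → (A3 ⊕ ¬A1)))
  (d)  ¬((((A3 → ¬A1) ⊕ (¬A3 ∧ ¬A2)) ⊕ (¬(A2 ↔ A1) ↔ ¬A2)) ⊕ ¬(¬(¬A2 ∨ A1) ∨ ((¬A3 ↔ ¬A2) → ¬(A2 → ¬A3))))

b

(a) fails at (0,0,1): the formula yields 0, f is 1.
(c) fails at (0,0,0): the formula yields 1, f is 0.
(d) fails at (0,0,1): the formula yields 0, f is 1.
That leaves (b). Evaluating it on every row reproduces the table of f exactly.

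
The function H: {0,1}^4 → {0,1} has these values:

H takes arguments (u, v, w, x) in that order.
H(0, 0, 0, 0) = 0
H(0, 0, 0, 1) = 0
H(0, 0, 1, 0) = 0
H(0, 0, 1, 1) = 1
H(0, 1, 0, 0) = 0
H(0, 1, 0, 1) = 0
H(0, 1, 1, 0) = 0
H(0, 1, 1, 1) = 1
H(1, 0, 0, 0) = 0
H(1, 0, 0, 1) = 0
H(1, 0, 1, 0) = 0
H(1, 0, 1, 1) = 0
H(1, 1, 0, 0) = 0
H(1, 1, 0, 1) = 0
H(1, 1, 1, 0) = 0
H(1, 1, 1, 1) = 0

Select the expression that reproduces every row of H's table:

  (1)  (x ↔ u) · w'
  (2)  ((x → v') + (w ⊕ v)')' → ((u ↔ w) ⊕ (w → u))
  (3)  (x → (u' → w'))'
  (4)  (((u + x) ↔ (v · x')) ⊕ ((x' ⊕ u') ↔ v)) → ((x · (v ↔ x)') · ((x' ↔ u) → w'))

(1) disagrees with H on (0,0,0,0) (formula → 1, table → 0); rule it out.
(2) disagrees with H on (0,0,0,0) (formula → 1, table → 0); rule it out.
(4) disagrees with H on (0,0,0,0) (formula → 1, table → 0); rule it out.
Only (3) survives; checking it on all 16 rows confirms it matches H.

3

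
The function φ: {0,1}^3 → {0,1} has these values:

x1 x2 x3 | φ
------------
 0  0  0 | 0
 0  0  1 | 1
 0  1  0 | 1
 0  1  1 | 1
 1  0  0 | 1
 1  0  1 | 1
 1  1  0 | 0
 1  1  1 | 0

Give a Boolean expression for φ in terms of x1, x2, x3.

φ(x1, x2, x3) = ¬((((¬x1 ∧ ¬x2) ∧ ¬x3) ∨ ((x1 ∧ x2) ∧ ¬x3)) ∨ ((x1 ∧ x2) ∧ x3))

φ is 0 on only 3 rows — (0,0,0), (1,1,0), (1,1,1). Writing each as a minterm (¬x1·¬x2·¬x3, x1·x2·¬x3, x1·x2·x3) and OR-ing them characterizes exactly where φ=0, so φ is the negation of that disjunction.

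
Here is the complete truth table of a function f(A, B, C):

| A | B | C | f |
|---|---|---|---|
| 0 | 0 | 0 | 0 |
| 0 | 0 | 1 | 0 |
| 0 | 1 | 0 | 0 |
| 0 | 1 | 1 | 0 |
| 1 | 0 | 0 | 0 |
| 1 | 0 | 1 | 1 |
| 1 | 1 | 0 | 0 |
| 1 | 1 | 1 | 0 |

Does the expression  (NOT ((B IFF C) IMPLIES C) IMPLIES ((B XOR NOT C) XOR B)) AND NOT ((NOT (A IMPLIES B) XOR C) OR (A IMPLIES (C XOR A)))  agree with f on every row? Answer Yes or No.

Yes

Evaluate (NOT ((B IFF C) IMPLIES C) IMPLIES ((B XOR NOT C) XOR B)) AND NOT ((NOT (A IMPLIES B) XOR C) OR (A IMPLIES (C XOR A))) on each row and compare to f:
  A=0, B=0, C=0: formula gives 0, f = 0 ✓
  A=0, B=0, C=1: formula gives 0, f = 0 ✓
  A=0, B=1, C=0: formula gives 0, f = 0 ✓
  A=0, B=1, C=1: formula gives 0, f = 0 ✓
  A=1, B=0, C=0: formula gives 0, f = 0 ✓
  …and likewise for the remaining 3 rows.
Every row agrees, so the formula is equivalent.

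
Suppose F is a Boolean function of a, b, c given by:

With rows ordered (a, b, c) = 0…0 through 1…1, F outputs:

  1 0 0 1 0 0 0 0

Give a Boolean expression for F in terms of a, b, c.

F=1 on 2 inputs: (0,0,0), (0,1,1). Reading each as a conjunction of literals (¬a·¬b·¬c, ¬a·b·c) and taking the OR gives the canonical DNF.

F(a, b, c) = ((~a & ~b) & ~c) | ((~a & b) & c)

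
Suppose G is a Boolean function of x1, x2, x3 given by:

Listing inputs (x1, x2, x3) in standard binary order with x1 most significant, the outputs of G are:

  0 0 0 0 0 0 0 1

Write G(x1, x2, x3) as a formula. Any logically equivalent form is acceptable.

G(x1, x2, x3) = (x1 AND x2) AND x3

The output is 1 only when every input is 1 — the AND of all inputs.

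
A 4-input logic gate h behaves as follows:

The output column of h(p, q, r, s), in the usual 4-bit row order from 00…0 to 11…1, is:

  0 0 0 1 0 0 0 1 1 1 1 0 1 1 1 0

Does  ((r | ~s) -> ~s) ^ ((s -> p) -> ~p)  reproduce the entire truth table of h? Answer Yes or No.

Yes

Check the formula against h row by row:
  p=0, q=0, r=0, s=0: formula gives 0, h = 0 ✓
  p=0, q=0, r=0, s=1: formula gives 0, h = 0 ✓
  p=0, q=0, r=1, s=0: formula gives 0, h = 0 ✓
  p=0, q=0, r=1, s=1: formula gives 1, h = 1 ✓
  … (the remaining 12 rows also agree.)
No disagreement on any input; they are logically equivalent.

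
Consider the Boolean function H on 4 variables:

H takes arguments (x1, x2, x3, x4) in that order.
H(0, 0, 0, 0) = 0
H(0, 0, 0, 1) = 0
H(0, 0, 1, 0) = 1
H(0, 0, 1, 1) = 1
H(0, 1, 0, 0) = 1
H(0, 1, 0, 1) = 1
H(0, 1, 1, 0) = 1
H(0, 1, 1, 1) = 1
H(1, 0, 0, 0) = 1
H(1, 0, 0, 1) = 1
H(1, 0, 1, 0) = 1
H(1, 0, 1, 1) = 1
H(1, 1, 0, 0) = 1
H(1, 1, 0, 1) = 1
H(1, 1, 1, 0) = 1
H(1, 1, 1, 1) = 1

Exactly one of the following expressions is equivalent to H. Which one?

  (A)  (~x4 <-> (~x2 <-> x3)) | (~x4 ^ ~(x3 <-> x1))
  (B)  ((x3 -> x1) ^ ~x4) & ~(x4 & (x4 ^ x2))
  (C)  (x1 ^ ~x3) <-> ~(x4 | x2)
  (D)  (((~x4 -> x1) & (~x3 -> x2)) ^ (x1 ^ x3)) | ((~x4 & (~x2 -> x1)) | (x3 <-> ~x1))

(A): at (0,0,0,0) it gives 1, but H = 0 — eliminated.
(B): at (0,0,1,1) it gives 0, but H = 1 — eliminated.
(C): at (0,0,0,0) it gives 1, but H = 0 — eliminated.
Only (D) survives; checking it on all 16 rows confirms it matches H.

D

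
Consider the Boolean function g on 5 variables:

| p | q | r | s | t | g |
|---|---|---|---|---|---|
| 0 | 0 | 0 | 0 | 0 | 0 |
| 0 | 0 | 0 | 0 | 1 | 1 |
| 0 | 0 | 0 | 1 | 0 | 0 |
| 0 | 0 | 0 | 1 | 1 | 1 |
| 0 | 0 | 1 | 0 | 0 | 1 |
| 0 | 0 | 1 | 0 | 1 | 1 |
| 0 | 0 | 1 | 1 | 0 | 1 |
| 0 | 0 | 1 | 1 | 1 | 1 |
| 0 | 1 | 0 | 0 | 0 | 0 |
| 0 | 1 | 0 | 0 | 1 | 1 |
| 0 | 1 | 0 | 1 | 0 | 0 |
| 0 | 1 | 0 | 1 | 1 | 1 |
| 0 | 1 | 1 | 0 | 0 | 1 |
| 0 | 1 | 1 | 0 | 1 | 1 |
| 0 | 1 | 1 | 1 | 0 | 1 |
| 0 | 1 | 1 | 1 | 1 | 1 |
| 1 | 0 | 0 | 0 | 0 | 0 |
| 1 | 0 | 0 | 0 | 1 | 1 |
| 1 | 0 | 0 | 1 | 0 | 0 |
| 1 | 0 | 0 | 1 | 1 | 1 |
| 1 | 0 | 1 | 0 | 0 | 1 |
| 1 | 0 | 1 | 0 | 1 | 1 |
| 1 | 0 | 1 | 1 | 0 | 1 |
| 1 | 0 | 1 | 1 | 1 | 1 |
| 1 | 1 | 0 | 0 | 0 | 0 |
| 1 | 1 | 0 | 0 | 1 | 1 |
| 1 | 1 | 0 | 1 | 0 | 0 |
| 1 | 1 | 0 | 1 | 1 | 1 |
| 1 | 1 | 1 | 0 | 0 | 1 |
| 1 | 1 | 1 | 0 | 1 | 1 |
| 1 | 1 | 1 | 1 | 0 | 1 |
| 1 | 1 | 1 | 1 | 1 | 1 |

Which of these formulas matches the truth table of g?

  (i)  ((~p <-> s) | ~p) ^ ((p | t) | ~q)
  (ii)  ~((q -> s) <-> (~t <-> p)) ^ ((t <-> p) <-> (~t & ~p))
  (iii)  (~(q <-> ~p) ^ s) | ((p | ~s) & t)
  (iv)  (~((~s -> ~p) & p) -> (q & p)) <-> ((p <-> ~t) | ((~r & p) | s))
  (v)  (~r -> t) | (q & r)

(i) disagrees with g on (0,0,0,0,1) (formula → 0, table → 1); rule it out.
(ii) disagrees with g on (0,0,1,0,0) (formula → 0, table → 1); rule it out.
(iii) disagrees with g on (0,0,0,0,0) (formula → 1, table → 0); rule it out.
(iv) disagrees with g on (0,0,0,0,0) (formula → 1, table → 0); rule it out.
That leaves (v). Evaluating it on every row reproduces the table of g exactly.

v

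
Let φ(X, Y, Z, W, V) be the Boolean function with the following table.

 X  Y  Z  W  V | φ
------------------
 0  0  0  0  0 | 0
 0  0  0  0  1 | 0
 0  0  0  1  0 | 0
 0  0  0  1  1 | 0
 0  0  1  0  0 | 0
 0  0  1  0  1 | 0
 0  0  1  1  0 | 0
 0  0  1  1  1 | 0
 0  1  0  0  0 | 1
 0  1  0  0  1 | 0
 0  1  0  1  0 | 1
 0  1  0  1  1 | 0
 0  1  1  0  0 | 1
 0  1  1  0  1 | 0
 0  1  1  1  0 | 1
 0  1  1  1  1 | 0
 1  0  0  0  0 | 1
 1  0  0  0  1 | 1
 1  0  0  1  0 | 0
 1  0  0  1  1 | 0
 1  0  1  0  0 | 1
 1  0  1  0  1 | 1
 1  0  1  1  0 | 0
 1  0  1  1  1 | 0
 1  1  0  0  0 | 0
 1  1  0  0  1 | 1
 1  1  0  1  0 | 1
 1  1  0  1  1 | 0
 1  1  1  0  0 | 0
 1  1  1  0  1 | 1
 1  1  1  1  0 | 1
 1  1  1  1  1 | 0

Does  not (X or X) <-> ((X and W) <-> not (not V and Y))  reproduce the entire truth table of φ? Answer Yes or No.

Yes

Check the formula against φ row by row:
  X=0, Y=0, Z=0, W=0, V=0: formula gives 0, φ = 0 ✓
  X=0, Y=0, Z=0, W=0, V=1: formula gives 0, φ = 0 ✓
  X=0, Y=0, Z=0, W=1, V=0: formula gives 0, φ = 0 ✓
  X=0, Y=0, Z=0, W=1, V=1: formula gives 0, φ = 0 ✓
  … (the remaining 28 rows also agree.)
All 32 rows match — the expression computes φ exactly.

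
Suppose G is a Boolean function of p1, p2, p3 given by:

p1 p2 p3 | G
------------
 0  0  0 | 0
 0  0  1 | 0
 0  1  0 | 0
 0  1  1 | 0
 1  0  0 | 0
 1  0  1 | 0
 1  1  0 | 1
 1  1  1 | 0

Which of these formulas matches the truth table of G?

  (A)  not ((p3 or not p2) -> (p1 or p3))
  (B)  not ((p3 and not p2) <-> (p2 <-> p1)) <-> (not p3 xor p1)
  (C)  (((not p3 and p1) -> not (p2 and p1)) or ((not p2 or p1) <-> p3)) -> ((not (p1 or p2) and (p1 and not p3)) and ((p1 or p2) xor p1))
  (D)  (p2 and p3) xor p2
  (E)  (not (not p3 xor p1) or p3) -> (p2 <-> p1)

C

(A) disagrees with G on (0,0,0) (formula → 1, table → 0); rule it out.
(B) disagrees with G on (0,0,0) (formula → 1, table → 0); rule it out.
(D) disagrees with G on (0,1,0) (formula → 1, table → 0); rule it out.
(E) disagrees with G on (0,0,0) (formula → 1, table → 0); rule it out.
(C) is the remaining candidate, and it agrees with G on all 8 inputs.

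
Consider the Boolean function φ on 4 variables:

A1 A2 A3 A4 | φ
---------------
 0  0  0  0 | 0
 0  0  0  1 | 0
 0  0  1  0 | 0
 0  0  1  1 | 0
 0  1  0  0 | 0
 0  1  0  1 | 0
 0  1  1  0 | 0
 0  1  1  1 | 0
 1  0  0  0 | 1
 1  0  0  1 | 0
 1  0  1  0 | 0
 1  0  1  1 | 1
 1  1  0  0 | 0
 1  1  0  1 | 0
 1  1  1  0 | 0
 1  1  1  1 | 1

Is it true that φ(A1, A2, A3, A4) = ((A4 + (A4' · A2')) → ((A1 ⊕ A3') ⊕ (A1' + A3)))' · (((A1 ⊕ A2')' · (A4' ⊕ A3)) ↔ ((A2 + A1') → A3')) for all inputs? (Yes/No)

Yes

Test each input against both φ and the formula:
  A1=0, A2=0, A3=0, A4=0: formula gives 0, φ = 0 ✓
  A1=0, A2=0, A3=0, A4=1: formula gives 0, φ = 0 ✓
  A1=0, A2=0, A3=1, A4=0: formula gives 0, φ = 0 ✓
  A1=0, A2=0, A3=1, A4=1: formula gives 0, φ = 0 ✓
  …and likewise for the remaining 12 rows.
Every row agrees, so the formula is equivalent.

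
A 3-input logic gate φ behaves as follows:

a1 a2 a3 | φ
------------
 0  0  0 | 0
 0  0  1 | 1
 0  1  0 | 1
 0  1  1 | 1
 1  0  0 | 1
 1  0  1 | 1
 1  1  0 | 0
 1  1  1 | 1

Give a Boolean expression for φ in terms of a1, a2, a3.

φ is 0 on only 2 rows — (0,0,0), (1,1,0). Writing each as a minterm (¬a1·¬a2·¬a3, a1·a2·¬a3) and OR-ing them characterizes exactly where φ=0, so φ is the negation of that disjunction.

φ(a1, a2, a3) = not (((not a1 and not a2) and not a3) or ((a1 and a2) and not a3))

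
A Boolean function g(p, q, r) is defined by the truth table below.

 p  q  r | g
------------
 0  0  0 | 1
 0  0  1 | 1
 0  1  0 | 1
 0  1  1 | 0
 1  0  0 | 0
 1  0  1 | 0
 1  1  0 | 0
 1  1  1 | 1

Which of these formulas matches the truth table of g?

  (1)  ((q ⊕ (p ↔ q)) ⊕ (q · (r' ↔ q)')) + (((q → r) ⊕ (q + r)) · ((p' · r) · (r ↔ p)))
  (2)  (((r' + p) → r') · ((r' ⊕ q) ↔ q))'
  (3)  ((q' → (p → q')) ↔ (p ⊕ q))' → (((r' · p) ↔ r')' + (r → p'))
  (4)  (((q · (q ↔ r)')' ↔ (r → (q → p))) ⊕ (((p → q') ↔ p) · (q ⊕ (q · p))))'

1

(2) disagrees with g on (0,0,1) (formula → 0, table → 1); rule it out.
(3) disagrees with g on (0,1,1) (formula → 1, table → 0); rule it out.
(4) disagrees with g on (0,0,0) (formula → 0, table → 1); rule it out.
(1) is the remaining candidate, and it agrees with g on all 8 inputs.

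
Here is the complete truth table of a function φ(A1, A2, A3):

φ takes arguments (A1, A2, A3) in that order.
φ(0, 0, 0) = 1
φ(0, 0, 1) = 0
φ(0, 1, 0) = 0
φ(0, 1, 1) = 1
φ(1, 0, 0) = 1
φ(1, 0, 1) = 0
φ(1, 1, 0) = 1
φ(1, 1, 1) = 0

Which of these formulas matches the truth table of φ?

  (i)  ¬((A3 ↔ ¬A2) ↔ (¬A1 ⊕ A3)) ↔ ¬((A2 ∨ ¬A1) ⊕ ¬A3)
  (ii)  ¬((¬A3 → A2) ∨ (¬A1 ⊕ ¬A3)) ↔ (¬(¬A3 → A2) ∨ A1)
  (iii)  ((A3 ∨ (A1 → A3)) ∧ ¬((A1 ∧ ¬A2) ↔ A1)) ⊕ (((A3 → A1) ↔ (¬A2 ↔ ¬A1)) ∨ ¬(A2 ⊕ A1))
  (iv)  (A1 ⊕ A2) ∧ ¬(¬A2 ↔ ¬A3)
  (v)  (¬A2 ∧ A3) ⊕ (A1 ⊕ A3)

(ii) disagrees with φ on (0,0,1) (formula → 1, table → 0); rule it out.
(iii) disagrees with φ on (0,0,1) (formula → 1, table → 0); rule it out.
(iv) disagrees with φ on (0,0,0) (formula → 0, table → 1); rule it out.
(v) disagrees with φ on (0,0,0) (formula → 0, table → 1); rule it out.
Only (i) survives; checking it on all 8 rows confirms it matches φ.

i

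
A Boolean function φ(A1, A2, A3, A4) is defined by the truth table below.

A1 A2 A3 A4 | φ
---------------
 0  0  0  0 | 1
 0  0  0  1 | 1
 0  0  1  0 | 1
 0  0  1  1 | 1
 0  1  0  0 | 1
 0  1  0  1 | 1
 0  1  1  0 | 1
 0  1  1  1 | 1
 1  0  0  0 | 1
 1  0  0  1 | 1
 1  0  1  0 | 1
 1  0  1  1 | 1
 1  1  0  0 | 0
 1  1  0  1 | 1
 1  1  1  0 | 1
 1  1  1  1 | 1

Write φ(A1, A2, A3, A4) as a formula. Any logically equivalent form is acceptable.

φ is 0 on exactly one input, (1,1,0,0), whose minterm is A1·A2·¬A3·¬A4. So φ is the negation of that single conjunction.

φ(A1, A2, A3, A4) = (((A1 · A2) · A3') · A4')'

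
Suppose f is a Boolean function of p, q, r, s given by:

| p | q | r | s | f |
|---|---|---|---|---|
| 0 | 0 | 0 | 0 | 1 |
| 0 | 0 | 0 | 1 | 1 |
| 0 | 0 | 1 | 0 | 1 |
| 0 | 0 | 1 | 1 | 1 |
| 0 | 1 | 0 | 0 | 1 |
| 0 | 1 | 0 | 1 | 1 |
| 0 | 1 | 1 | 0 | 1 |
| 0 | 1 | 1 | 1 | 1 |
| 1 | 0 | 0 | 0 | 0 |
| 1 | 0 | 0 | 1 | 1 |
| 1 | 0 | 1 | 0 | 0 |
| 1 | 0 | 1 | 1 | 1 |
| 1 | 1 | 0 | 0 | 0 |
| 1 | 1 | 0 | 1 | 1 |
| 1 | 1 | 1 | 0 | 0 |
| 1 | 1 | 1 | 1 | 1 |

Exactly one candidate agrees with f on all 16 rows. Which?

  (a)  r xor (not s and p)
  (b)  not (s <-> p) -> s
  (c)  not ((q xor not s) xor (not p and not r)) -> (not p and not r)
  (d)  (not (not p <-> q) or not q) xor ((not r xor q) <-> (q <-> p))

b

(a) disagrees with f on (0,0,0,0) (formula → 0, table → 1); rule it out.
(c) disagrees with f on (0,0,1,1) (formula → 0, table → 1); rule it out.
(d) disagrees with f on (0,0,0,0) (formula → 0, table → 1); rule it out.
Only (b) survives; checking it on all 16 rows confirms it matches f.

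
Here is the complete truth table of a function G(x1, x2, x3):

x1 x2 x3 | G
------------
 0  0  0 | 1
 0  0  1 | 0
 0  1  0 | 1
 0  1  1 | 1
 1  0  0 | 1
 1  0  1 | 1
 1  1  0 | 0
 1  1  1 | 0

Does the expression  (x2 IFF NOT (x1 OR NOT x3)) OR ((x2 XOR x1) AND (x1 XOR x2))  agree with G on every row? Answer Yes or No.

Check the formula against G row by row:
  x1=0, x2=0, x3=0: formula gives 1, G = 1 ✓
  x1=0, x2=0, x3=1: formula gives 0, G = 0 ✓
  x1=0, x2=1, x3=0: formula gives 1, G = 1 ✓
  x1=0, x2=1, x3=1: formula gives 1, G = 1 ✓
  x1=1, x2=0, x3=0: formula gives 1, G = 1 ✓
  …and likewise for the remaining 3 rows.
All 8 rows match — the expression computes G exactly.

Yes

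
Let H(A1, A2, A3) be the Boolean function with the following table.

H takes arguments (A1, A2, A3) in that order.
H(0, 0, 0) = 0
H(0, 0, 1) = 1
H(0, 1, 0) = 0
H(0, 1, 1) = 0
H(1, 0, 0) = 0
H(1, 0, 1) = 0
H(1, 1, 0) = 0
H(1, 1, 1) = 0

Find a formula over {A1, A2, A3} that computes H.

H is 1 on exactly one input, (0,0,1), whose minterm is ¬A1·¬A2·A3. So H is just that conjunction.

H(A1, A2, A3) = (not A1 and not A2) and A3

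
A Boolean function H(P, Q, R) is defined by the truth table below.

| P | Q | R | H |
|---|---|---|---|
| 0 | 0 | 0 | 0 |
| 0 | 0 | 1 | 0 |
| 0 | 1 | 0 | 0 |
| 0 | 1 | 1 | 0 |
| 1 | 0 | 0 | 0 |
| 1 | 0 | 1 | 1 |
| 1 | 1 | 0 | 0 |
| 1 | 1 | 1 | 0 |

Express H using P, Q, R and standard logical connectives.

H(P, Q, R) = (P · Q') · R

H is 1 on exactly one input, (1,0,1), whose minterm is P·¬Q·R. So H is just that conjunction.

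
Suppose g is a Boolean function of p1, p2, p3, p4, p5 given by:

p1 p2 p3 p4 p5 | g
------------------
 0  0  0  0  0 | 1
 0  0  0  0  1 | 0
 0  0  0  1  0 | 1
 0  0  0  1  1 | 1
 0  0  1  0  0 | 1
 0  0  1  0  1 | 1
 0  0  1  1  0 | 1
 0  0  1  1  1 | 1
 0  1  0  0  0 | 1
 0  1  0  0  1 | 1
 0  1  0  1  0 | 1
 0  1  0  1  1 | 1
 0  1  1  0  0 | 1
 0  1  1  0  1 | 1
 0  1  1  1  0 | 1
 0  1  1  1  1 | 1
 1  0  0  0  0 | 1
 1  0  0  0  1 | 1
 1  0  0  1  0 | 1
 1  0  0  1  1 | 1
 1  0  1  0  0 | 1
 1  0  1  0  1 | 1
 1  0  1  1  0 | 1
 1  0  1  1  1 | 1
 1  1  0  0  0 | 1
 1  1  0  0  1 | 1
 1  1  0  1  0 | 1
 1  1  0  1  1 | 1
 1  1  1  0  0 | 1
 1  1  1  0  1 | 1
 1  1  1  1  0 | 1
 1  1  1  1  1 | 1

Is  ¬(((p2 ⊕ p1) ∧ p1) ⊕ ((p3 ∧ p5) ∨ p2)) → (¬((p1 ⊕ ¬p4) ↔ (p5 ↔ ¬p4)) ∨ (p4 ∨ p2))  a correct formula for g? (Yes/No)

Yes

Check the formula against g row by row:
  p1=0, p2=0, p3=0, p4=0, p5=0: formula gives 1, g = 1 ✓
  p1=0, p2=0, p3=0, p4=0, p5=1: formula gives 0, g = 0 ✓
  p1=0, p2=0, p3=0, p4=1, p5=0: formula gives 1, g = 1 ✓
  p1=0, p2=0, p3=0, p4=1, p5=1: formula gives 1, g = 1 ✓
  … (the remaining 28 rows also agree.)
All 32 rows match — the expression computes g exactly.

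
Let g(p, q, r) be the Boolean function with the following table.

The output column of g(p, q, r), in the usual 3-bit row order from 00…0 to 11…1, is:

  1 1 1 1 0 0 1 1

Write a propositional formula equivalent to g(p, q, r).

g(p, q, r) = ~(((p & ~q) & ~r) | ((p & ~q) & r))

There are just 2 zero rows: (1,0,0), (1,0,1). Their minterms are p·¬q·¬r, p·¬q·r; the OR of those covers precisely the 0-outputs, and negating it yields g.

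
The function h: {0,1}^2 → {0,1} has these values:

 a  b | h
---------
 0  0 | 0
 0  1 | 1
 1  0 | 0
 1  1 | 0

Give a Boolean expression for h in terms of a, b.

1 only at (0,1): NOT a AND b.

h(a, b) = ¬a ∧ b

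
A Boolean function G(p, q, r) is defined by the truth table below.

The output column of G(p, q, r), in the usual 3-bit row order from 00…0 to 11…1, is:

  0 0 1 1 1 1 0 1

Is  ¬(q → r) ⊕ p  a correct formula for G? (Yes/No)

No

Evaluate ¬(q → r) ⊕ p on each row and compare to G:
  p=0, q=0, r=0: formula gives 0, G = 0 ✓
  p=0, q=0, r=1: formula gives 0, G = 0 ✓
  p=0, q=1, r=0: formula gives 1, G = 1 ✓
  p=0, q=1, r=1: formula gives 0, but G = 1 ✗
Since they disagree at (0,1,1), the expression is not a correct formula for G.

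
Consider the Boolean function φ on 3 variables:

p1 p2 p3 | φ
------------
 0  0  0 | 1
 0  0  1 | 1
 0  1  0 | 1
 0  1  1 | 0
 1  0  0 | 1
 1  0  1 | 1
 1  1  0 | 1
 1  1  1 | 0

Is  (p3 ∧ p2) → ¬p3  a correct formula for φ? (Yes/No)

Check the formula against φ row by row:
  p1=0, p2=0, p3=0: formula gives 1, φ = 1 ✓
  p1=0, p2=0, p3=1: formula gives 1, φ = 1 ✓
  p1=0, p2=1, p3=0: formula gives 1, φ = 1 ✓
  p1=0, p2=1, p3=1: formula gives 0, φ = 0 ✓
  p1=1, p2=0, p3=0: formula gives 1, φ = 1 ✓
  …and likewise for the remaining 3 rows.
Every row agrees, so the formula is equivalent.

Yes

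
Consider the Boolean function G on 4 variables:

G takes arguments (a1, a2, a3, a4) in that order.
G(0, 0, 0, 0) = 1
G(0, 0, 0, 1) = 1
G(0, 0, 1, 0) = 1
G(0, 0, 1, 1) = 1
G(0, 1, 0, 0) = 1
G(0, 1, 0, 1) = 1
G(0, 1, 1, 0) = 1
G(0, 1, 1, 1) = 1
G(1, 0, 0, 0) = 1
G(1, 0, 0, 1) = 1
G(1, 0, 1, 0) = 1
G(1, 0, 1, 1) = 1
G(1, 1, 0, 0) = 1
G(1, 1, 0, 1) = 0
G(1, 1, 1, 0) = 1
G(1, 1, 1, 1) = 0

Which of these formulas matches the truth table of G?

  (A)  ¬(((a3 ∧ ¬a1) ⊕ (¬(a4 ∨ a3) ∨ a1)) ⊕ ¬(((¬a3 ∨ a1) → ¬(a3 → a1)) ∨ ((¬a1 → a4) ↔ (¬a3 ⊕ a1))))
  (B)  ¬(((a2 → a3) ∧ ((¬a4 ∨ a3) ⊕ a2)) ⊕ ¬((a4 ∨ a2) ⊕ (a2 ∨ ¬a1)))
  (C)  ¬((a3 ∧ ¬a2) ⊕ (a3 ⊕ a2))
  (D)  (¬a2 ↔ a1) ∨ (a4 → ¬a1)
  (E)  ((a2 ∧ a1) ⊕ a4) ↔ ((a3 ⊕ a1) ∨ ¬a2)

(A): at (0,0,1,0) it gives 0, but G = 1 — eliminated.
(B): at (0,0,0,0) it gives 0, but G = 1 — eliminated.
(C): at (0,1,0,0) it gives 0, but G = 1 — eliminated.
(E): at (0,0,0,0) it gives 0, but G = 1 — eliminated.
(D) is the remaining candidate, and it agrees with G on all 16 inputs.

D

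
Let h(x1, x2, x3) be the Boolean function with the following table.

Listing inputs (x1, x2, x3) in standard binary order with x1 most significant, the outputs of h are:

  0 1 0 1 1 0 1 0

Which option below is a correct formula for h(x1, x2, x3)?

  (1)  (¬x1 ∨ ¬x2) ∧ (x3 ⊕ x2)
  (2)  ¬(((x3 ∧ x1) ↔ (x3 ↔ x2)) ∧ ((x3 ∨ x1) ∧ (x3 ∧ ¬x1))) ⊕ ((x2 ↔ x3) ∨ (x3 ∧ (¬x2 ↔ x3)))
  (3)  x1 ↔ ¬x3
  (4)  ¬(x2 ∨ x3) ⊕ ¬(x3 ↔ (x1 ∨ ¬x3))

3

(1) disagrees with h on (0,1,0) (formula → 1, table → 0); rule it out.
(2) disagrees with h on (0,1,0) (formula → 1, table → 0); rule it out.
(4) disagrees with h on (0,1,0) (formula → 1, table → 0); rule it out.
(3) is the remaining candidate, and it agrees with h on all 8 inputs.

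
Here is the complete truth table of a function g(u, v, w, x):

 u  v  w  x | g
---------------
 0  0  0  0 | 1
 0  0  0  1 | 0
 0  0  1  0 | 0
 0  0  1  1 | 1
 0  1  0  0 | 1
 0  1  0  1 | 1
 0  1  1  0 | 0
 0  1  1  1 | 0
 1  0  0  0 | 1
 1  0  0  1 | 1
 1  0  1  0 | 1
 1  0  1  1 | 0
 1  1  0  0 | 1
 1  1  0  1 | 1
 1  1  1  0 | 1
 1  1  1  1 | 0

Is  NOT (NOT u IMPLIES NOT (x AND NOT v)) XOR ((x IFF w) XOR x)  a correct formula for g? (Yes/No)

Check the formula against g row by row:
  u=0, v=0, w=0, x=0: formula gives 1, g = 1 ✓
  u=0, v=0, w=0, x=1: formula gives 0, g = 0 ✓
  u=0, v=0, w=1, x=0: formula gives 0, g = 0 ✓
  u=0, v=0, w=1, x=1: formula gives 1, g = 1 ✓
  …
  u=1, v=0, w=1, x=0: formula gives 0, but g = 1 ✗
Row (1,0,1,0) is a counterexample, so the formula is not equivalent to g.

No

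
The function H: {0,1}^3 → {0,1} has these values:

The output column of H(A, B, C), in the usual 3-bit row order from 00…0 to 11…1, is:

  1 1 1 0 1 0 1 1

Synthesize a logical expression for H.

H(A, B, C) = ~(((~A & B) & C) | ((A & ~B) & C))

There are just 2 zero rows: (0,1,1), (1,0,1). Their minterms are ¬A·B·C, A·¬B·C; the OR of those covers precisely the 0-outputs, and negating it yields H.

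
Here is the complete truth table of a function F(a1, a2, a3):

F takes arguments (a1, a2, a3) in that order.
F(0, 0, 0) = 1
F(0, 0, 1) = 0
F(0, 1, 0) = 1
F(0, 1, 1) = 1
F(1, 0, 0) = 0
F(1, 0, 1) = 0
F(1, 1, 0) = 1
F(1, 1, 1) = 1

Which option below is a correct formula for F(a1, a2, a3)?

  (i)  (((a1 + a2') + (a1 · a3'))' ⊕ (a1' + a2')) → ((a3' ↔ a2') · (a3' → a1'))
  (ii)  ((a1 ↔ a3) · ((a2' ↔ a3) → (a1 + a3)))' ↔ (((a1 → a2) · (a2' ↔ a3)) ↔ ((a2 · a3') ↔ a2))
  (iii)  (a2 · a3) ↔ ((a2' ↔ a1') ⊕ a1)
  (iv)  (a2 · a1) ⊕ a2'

i

(ii): at (0,0,1) it gives 1, but F = 0 — eliminated.
(iii): at (0,0,0) it gives 0, but F = 1 — eliminated.
(iv): at (0,0,1) it gives 1, but F = 0 — eliminated.
(i) is the remaining candidate, and it agrees with F on all 8 inputs.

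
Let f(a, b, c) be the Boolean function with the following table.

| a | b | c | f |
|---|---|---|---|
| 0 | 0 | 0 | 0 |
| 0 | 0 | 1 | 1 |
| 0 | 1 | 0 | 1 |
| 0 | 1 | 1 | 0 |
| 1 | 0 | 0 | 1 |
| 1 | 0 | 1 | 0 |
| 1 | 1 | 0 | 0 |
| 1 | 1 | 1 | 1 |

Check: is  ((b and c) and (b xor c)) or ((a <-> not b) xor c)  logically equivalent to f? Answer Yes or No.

Evaluate ((b and c) and (b xor c)) or ((a <-> not b) xor c) on each row and compare to f:
  a=0, b=0, c=0: formula gives 0, f = 0 ✓
  a=0, b=0, c=1: formula gives 1, f = 1 ✓
  a=0, b=1, c=0: formula gives 1, f = 1 ✓
  a=0, b=1, c=1: formula gives 0, f = 0 ✓
  a=1, b=0, c=0: formula gives 1, f = 1 ✓
  … (the remaining 3 rows also agree.)
No disagreement on any input; they are logically equivalent.

Yes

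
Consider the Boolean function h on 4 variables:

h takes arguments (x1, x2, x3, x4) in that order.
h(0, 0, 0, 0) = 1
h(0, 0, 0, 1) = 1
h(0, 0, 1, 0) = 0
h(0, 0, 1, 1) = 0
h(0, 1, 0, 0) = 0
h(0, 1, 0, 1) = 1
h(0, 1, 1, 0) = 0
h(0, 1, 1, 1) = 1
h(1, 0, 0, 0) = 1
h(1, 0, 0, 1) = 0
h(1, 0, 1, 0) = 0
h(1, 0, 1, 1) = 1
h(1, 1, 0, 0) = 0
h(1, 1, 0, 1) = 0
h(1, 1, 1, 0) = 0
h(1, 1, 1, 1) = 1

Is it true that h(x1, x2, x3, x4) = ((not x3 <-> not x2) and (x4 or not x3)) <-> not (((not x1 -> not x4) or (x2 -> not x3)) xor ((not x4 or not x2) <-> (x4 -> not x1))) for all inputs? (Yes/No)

Check the formula against h row by row:
  x1=0, x2=0, x3=0, x4=0: formula gives 1, h = 1 ✓
  x1=0, x2=0, x3=0, x4=1: formula gives 1, h = 1 ✓
  x1=0, x2=0, x3=1, x4=0: formula gives 0, h = 0 ✓
  x1=0, x2=0, x3=1, x4=1: formula gives 0, h = 0 ✓
  …and likewise for the remaining 12 rows.
All 16 rows match — the expression computes h exactly.

Yes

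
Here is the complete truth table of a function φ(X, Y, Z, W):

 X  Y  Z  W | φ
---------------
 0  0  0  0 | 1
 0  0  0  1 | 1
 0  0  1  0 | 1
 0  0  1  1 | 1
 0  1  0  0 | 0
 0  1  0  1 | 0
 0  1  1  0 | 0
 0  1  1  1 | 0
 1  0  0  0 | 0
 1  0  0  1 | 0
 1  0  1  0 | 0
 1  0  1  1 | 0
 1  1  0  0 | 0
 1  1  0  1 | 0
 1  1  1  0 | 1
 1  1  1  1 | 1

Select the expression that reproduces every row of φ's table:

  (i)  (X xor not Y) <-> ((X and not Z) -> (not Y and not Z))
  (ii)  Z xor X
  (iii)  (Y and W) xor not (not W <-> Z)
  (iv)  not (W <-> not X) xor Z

(ii): at (0,0,0,0) it gives 0, but φ = 1 — eliminated.
(iii): at (0,0,0,1) it gives 0, but φ = 1 — eliminated.
(iv): at (0,0,0,1) it gives 0, but φ = 1 — eliminated.
Only (i) survives; checking it on all 16 rows confirms it matches φ.

i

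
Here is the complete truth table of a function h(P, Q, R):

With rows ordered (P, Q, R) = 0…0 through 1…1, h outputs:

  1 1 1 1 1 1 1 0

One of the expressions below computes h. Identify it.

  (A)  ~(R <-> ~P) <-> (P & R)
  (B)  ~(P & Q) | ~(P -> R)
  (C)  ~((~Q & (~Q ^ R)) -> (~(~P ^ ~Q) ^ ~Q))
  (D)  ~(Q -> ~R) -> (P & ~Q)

(A) fails at (0,0,0): the formula yields 0, h is 1.
(C) fails at (0,0,1): the formula yields 0, h is 1.
(D) fails at (0,1,1): the formula yields 0, h is 1.
Only (B) survives; checking it on all 8 rows confirms it matches h.

B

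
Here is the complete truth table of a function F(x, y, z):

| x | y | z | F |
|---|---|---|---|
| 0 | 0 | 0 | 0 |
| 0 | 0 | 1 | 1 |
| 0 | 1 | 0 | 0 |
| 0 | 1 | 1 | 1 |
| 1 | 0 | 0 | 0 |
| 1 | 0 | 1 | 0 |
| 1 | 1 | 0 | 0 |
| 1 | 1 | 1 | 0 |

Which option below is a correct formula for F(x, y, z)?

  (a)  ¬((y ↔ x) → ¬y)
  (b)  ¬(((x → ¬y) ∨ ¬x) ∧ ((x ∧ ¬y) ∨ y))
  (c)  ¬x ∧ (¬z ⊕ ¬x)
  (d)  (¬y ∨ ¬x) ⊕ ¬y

c

(a) fails at (0,0,1): the formula yields 0, F is 1.
(b) fails at (0,0,0): the formula yields 1, F is 0.
(d) fails at (0,0,1): the formula yields 0, F is 1.
Only (c) survives; checking it on all 8 rows confirms it matches F.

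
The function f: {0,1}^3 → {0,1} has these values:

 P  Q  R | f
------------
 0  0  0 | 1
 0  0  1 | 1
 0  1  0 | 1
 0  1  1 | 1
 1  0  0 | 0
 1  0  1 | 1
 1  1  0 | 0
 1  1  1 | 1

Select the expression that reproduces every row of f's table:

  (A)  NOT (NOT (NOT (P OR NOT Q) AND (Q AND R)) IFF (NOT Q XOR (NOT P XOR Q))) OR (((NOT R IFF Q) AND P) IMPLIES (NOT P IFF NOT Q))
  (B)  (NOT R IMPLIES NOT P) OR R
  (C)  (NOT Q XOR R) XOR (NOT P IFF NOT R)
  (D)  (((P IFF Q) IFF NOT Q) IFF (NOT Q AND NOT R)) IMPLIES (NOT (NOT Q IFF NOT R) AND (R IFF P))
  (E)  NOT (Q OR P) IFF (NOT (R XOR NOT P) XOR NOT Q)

B

(A): at (1,0,0) it gives 1, but f = 0 — eliminated.
(C): at (0,0,0) it gives 0, but f = 1 — eliminated.
(D): at (0,0,0) it gives 0, but f = 1 — eliminated.
(E): at (0,0,1) it gives 0, but f = 1 — eliminated.
(B) is the remaining candidate, and it agrees with f on all 8 inputs.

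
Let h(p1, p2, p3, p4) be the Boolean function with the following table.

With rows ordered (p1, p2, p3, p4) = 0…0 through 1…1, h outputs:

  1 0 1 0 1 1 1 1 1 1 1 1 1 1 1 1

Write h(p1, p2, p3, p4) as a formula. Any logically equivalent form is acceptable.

h(p1, p2, p3, p4) = ~((((~p1 & ~p2) & ~p3) & p4) | (((~p1 & ~p2) & p3) & p4))

There are just 2 zero rows: (0,0,0,1), (0,0,1,1). Their minterms are ¬p1·¬p2·¬p3·p4, ¬p1·¬p2·p3·p4; the OR of those covers precisely the 0-outputs, and negating it yields h.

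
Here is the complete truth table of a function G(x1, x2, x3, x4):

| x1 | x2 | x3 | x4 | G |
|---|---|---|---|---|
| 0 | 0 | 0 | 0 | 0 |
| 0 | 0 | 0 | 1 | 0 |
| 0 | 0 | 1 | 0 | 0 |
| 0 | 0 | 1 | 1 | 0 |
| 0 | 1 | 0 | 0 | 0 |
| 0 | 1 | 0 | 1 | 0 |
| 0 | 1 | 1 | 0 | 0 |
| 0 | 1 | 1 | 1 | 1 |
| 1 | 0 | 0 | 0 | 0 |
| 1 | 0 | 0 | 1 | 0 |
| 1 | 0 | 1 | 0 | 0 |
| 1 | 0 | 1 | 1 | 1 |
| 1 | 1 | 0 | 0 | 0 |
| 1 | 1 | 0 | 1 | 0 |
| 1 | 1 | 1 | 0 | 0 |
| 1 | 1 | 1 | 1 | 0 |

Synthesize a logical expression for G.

G=1 on 2 inputs: (0,1,1,1), (1,0,1,1). Reading each as a conjunction of literals (¬x1·x2·x3·x4, x1·¬x2·x3·x4) and taking the OR gives the canonical DNF.

G(x1, x2, x3, x4) = (((~x1 & x2) & x3) & x4) | (((x1 & ~x2) & x3) & x4)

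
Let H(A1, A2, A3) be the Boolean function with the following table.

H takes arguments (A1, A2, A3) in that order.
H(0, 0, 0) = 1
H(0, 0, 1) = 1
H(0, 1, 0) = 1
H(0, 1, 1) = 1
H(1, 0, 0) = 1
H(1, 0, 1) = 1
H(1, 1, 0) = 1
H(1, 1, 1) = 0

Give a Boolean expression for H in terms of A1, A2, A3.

The output is 0 only when every input is 1 — NAND of all inputs.

H(A1, A2, A3) = ((A1 · A2) · A3)'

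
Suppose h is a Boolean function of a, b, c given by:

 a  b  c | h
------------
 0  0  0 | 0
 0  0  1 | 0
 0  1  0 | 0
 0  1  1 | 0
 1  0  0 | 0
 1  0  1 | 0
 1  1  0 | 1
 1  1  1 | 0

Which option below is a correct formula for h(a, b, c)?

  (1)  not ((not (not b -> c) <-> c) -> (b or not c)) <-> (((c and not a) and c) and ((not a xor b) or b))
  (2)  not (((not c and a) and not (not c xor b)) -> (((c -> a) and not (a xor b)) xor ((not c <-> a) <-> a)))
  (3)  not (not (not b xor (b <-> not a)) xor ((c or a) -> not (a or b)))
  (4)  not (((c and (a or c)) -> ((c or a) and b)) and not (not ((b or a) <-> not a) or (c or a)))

2

(1) fails at (0,0,0): the formula yields 1, h is 0.
(3) fails at (0,1,1): the formula yields 1, h is 0.
(4) fails at (0,0,0): the formula yields 1, h is 0.
(2) is the remaining candidate, and it agrees with h on all 8 inputs.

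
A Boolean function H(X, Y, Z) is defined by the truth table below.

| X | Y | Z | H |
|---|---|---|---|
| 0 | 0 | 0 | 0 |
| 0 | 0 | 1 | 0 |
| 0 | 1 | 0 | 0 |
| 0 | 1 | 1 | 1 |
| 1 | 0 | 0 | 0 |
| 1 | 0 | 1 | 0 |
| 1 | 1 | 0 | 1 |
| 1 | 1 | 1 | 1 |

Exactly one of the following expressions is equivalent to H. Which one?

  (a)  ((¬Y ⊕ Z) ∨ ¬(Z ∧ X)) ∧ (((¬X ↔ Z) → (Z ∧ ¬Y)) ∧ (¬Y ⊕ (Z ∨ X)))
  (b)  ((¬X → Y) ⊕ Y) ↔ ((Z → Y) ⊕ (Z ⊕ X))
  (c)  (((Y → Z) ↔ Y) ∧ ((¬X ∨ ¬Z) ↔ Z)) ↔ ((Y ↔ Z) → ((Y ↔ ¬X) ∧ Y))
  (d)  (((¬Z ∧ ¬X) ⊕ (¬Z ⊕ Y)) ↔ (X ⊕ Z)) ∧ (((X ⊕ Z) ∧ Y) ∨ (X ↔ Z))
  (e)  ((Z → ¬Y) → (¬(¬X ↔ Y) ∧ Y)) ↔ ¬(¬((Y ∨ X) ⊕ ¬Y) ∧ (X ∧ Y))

(a) disagrees with H on (0,0,0) (formula → 1, table → 0); rule it out.
(b) disagrees with H on (1,1,1) (formula → 0, table → 1); rule it out.
(c) disagrees with H on (0,0,0) (formula → 1, table → 0); rule it out.
(d) disagrees with H on (0,0,0) (formula → 1, table → 0); rule it out.
Only (e) survives; checking it on all 8 rows confirms it matches H.

e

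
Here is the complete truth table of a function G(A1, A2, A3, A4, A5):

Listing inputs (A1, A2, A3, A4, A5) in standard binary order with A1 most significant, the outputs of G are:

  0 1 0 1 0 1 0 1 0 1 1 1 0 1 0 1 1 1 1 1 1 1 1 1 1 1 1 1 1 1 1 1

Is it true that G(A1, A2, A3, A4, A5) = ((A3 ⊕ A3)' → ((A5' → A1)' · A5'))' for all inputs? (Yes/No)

No

Check the formula against G row by row:
  A1=0, A2=0, A3=0, A4=0, A5=0: formula gives 0, G = 0 ✓
  A1=0, A2=0, A3=0, A4=0, A5=1: formula gives 1, G = 1 ✓
  A1=0, A2=0, A3=0, A4=1, A5=0: formula gives 0, G = 0 ✓
  A1=0, A2=0, A3=0, A4=1, A5=1: formula gives 1, G = 1 ✓
  …
  A1=0, A2=1, A3=0, A4=1, A5=0: formula gives 0, but G = 1 ✗
A single disagreement suffices: at (0,1,0,1,0) they differ, so the formula does not compute G.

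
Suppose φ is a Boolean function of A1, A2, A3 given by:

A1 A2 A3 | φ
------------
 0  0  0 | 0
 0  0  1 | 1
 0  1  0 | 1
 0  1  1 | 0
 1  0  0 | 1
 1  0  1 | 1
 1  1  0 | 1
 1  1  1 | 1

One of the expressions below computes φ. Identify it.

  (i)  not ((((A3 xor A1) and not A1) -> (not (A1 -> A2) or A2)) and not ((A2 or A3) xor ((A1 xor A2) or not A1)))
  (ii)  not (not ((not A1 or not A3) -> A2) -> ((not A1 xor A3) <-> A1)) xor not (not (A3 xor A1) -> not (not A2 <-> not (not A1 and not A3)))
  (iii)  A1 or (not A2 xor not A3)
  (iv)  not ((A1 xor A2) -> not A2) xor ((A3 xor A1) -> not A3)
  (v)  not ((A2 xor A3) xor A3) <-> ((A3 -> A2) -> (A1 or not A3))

iii

(i) fails at (0,0,0): the formula yields 1, φ is 0.
(ii) fails at (0,0,0): the formula yields 1, φ is 0.
(iv) fails at (0,0,0): the formula yields 1, φ is 0.
(v) fails at (0,0,0): the formula yields 1, φ is 0.
That leaves (iii). Evaluating it on every row reproduces the table of φ exactly.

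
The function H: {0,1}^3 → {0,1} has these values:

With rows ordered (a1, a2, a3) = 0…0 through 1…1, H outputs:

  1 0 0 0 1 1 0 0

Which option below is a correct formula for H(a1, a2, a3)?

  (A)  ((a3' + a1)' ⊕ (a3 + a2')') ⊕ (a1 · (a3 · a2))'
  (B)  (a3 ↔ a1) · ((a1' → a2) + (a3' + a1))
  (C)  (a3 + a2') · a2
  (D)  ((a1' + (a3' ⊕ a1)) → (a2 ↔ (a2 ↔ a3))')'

A

(B) disagrees with H on (0,1,0) (formula → 1, table → 0); rule it out.
(C) disagrees with H on (0,0,0) (formula → 0, table → 1); rule it out.
(D) disagrees with H on (0,0,0) (formula → 0, table → 1); rule it out.
Only (A) survives; checking it on all 8 rows confirms it matches H.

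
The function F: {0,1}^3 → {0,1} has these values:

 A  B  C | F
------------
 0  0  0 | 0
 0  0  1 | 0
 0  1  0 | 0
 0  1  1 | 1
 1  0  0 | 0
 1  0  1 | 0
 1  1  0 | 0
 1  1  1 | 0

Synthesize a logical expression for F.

Only row (0,1,1) gives 1. That row's minterm ¬A·B·C is F directly.

F(A, B, C) = (¬A ∧ B) ∧ C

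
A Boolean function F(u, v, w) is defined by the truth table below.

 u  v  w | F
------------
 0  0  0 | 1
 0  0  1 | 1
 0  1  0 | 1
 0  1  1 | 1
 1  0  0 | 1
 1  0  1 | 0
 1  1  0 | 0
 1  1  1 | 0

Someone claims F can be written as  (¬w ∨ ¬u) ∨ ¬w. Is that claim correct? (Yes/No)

Test each input against both F and the formula:
  u=0, v=0, w=0: formula gives 1, F = 1 ✓
  u=0, v=0, w=1: formula gives 1, F = 1 ✓
  u=0, v=1, w=0: formula gives 1, F = 1 ✓
  u=0, v=1, w=1: formula gives 1, F = 1 ✓
  u=1, v=0, w=0: formula gives 1, F = 1 ✓
  …
  u=1, v=1, w=0: formula gives 1, but F = 0 ✗
A single disagreement suffices: at (1,1,0) they differ, so the formula does not compute F.

No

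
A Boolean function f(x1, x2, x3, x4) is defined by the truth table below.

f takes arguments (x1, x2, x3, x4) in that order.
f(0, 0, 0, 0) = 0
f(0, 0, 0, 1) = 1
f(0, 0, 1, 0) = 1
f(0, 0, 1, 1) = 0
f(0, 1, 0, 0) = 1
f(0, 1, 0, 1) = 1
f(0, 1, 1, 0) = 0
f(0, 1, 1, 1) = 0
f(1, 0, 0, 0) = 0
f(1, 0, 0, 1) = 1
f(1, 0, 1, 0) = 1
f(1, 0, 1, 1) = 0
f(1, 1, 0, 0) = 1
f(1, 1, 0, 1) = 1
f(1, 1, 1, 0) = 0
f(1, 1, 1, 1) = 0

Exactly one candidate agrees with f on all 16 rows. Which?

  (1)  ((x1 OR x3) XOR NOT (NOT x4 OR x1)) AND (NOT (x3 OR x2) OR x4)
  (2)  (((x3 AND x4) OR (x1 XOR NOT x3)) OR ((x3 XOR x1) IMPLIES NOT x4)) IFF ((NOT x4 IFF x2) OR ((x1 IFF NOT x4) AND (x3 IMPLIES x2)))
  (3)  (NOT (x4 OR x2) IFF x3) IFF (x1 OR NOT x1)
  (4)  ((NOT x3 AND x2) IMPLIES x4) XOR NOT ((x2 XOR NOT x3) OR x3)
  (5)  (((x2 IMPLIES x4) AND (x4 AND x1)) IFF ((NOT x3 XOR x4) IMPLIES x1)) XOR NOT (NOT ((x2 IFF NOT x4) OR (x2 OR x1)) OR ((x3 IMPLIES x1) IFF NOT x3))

3

(1) fails at (0,0,1,0): the formula yields 0, f is 1.
(2) fails at (0,0,1,0): the formula yields 0, f is 1.
(4) fails at (0,0,0,0): the formula yields 1, f is 0.
(5) fails at (0,0,0,0): the formula yields 1, f is 0.
(3) is the remaining candidate, and it agrees with f on all 16 inputs.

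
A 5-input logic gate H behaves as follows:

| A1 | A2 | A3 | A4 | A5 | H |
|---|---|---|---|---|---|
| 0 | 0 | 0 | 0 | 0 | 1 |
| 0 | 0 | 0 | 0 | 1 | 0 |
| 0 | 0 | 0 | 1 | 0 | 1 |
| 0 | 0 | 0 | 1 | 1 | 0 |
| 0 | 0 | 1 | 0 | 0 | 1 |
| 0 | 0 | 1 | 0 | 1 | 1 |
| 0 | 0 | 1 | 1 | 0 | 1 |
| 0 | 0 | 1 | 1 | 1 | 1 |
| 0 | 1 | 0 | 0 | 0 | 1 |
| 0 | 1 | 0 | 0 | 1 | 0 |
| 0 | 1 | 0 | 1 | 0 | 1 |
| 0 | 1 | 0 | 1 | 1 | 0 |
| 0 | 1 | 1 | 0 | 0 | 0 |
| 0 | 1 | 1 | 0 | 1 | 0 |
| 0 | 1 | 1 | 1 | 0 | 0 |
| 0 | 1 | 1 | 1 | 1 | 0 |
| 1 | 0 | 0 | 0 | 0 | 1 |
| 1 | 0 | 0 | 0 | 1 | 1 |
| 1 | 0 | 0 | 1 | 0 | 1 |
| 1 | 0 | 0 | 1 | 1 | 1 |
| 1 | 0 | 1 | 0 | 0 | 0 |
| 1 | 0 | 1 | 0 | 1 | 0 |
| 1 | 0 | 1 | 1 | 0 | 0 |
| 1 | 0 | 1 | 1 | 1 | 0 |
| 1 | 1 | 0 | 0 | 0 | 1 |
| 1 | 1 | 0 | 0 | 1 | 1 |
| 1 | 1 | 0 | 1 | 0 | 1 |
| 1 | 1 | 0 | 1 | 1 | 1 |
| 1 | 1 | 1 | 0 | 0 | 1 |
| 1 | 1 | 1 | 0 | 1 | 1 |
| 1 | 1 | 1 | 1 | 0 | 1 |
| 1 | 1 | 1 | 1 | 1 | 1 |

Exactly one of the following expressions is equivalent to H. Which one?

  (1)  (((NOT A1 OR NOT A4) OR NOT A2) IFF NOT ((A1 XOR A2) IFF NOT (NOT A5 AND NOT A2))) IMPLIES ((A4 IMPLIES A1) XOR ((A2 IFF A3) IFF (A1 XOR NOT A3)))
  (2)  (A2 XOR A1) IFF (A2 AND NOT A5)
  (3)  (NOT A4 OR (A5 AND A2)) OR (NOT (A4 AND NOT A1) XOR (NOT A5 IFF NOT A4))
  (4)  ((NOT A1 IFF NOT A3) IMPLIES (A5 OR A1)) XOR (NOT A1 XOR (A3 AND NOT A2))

(1): at (0,0,0,1,1) it gives 1, but H = 0 — eliminated.
(2): at (0,0,0,0,1) it gives 1, but H = 0 — eliminated.
(3): at (0,0,0,0,1) it gives 1, but H = 0 — eliminated.
That leaves (4). Evaluating it on every row reproduces the table of H exactly.

4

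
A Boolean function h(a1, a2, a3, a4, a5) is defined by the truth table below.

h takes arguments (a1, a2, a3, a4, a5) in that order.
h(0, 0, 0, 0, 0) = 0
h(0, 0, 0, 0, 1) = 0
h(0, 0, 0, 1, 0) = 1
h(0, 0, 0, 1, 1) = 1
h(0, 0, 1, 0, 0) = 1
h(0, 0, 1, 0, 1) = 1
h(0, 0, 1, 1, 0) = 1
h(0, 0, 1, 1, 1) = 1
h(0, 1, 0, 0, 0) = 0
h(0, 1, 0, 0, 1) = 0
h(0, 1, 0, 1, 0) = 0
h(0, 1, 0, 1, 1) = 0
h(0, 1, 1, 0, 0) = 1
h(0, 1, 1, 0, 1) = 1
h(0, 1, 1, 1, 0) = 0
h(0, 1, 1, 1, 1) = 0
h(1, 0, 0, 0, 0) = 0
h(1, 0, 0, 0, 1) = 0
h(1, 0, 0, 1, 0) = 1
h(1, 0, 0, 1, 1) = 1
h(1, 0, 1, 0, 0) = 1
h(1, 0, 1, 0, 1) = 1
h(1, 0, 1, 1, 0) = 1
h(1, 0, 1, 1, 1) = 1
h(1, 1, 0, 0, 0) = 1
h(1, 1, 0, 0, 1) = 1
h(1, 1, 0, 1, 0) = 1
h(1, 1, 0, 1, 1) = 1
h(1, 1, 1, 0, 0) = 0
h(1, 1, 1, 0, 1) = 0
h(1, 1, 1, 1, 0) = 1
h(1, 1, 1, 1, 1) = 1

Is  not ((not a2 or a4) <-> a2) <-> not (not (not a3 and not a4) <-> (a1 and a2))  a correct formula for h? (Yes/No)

Check the formula against h row by row:
  a1=0, a2=0, a3=0, a4=0, a5=0: formula gives 0, h = 0 ✓
  a1=0, a2=0, a3=0, a4=0, a5=1: formula gives 0, h = 0 ✓
  a1=0, a2=0, a3=0, a4=1, a5=0: formula gives 1, h = 1 ✓
  a1=0, a2=0, a3=0, a4=1, a5=1: formula gives 1, h = 1 ✓
  … (the remaining 28 rows also agree.)
No disagreement on any input; they are logically equivalent.

Yes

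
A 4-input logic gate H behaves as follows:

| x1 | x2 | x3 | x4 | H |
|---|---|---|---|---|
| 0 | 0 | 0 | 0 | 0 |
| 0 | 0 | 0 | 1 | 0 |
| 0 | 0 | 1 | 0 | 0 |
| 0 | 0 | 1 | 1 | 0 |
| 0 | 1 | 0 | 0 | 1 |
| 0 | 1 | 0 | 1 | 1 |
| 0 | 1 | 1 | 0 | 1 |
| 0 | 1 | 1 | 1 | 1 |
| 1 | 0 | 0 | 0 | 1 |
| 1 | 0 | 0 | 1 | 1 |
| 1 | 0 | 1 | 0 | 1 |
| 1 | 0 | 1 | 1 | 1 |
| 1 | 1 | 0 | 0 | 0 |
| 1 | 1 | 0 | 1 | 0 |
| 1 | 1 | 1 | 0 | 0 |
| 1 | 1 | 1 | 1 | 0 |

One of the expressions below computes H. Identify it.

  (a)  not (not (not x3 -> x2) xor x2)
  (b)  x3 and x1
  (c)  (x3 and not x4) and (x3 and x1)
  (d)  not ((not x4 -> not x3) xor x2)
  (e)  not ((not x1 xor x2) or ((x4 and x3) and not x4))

(a) disagrees with H on (0,0,1,0) (formula → 1, table → 0); rule it out.
(b) disagrees with H on (0,1,0,0) (formula → 0, table → 1); rule it out.
(c) disagrees with H on (0,1,0,0) (formula → 0, table → 1); rule it out.
(d) disagrees with H on (0,0,1,0) (formula → 1, table → 0); rule it out.
Only (e) survives; checking it on all 16 rows confirms it matches H.

e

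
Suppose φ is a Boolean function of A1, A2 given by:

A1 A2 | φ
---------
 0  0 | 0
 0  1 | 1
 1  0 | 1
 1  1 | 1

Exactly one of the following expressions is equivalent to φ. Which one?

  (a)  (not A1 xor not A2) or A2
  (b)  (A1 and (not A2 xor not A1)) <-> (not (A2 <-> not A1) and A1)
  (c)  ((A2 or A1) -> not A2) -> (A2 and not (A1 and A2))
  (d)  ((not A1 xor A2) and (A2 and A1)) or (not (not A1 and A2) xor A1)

a

(b): at (0,0) it gives 1, but φ = 0 — eliminated.
(c): at (1,0) it gives 0, but φ = 1 — eliminated.
(d): at (0,0) it gives 1, but φ = 0 — eliminated.
Only (a) survives; checking it on all 4 rows confirms it matches φ.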